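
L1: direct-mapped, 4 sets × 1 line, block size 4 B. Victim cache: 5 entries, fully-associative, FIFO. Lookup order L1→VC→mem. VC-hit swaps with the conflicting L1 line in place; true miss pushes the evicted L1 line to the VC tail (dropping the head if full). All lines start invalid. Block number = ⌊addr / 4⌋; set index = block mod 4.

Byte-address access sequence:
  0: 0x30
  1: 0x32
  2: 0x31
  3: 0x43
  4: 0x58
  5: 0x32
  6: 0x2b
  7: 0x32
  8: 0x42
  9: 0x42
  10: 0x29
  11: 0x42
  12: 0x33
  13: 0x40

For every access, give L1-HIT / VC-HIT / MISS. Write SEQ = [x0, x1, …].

SEQ = [MISS, L1-HIT, L1-HIT, MISS, MISS, VC-HIT, MISS, L1-HIT, VC-HIT, L1-HIT, L1-HIT, L1-HIT, VC-HIT, VC-HIT]

0: 0x30 (blk 12, set 0) → MISS  vc=[]
1: 0x32 (blk 12, set 0) → L1-HIT  vc=[]
2: 0x31 (blk 12, set 0) → L1-HIT  vc=[]
3: 0x43 (blk 16, set 0) → MISS  vc=[12]
4: 0x58 (blk 22, set 2) → MISS  vc=[12]
5: 0x32 (blk 12, set 0) → VC-HIT  vc=[16]
6: 0x2b (blk 10, set 2) → MISS  vc=[16, 22]
7: 0x32 (blk 12, set 0) → L1-HIT  vc=[16, 22]
8: 0x42 (blk 16, set 0) → VC-HIT  vc=[12, 22]
9: 0x42 (blk 16, set 0) → L1-HIT  vc=[12, 22]
10: 0x29 (blk 10, set 2) → L1-HIT  vc=[12, 22]
11: 0x42 (blk 16, set 0) → L1-HIT  vc=[12, 22]
12: 0x33 (blk 12, set 0) → VC-HIT  vc=[16, 22]
13: 0x40 (blk 16, set 0) → VC-HIT  vc=[12, 22]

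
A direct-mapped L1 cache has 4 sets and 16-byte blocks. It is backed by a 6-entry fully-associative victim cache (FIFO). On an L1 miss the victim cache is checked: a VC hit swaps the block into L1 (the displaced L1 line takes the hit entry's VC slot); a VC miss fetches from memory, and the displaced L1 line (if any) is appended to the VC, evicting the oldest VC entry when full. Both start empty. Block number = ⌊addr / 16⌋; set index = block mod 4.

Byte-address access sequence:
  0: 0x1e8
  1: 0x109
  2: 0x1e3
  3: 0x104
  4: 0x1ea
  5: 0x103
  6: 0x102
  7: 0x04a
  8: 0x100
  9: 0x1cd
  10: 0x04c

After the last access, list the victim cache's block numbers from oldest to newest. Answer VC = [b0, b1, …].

0: 0x1e8 (blk 30, set 2) → MISS  vc=[]
1: 0x109 (blk 16, set 0) → MISS  vc=[]
2: 0x1e3 (blk 30, set 2) → L1-HIT  vc=[]
3: 0x104 (blk 16, set 0) → L1-HIT  vc=[]
4: 0x1ea (blk 30, set 2) → L1-HIT  vc=[]
5: 0x103 (blk 16, set 0) → L1-HIT  vc=[]
6: 0x102 (blk 16, set 0) → L1-HIT  vc=[]
7: 0x4a (blk 4, set 0) → MISS  vc=[16]
8: 0x100 (blk 16, set 0) → VC-HIT  vc=[4]
9: 0x1cd (blk 28, set 0) → MISS  vc=[4, 16]
10: 0x4c (blk 4, set 0) → VC-HIT  vc=[28, 16]

VC = [28, 16]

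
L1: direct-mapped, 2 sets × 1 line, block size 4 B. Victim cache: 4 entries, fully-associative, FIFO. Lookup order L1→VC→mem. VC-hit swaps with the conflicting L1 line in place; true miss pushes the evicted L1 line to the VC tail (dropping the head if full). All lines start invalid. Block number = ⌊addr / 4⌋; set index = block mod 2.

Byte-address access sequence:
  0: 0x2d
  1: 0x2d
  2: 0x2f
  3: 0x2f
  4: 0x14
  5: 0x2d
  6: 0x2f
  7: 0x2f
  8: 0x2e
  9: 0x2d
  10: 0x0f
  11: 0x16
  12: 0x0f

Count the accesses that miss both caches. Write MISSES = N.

  [0] addr=0x2d blk=11 s=1: MISS | VC []
  [1] addr=0x2d blk=11 s=1: L1-HIT | VC []
  [2] addr=0x2f blk=11 s=1: L1-HIT | VC []
  [3] addr=0x2f blk=11 s=1: L1-HIT | VC []
  [4] addr=0x14 blk=5 s=1: MISS | VC [11]
  [5] addr=0x2d blk=11 s=1: VC-HIT | VC [5]
  [6] addr=0x2f blk=11 s=1: L1-HIT | VC [5]
  [7] addr=0x2f blk=11 s=1: L1-HIT | VC [5]
  [8] addr=0x2e blk=11 s=1: L1-HIT | VC [5]
  [9] addr=0x2d blk=11 s=1: L1-HIT | VC [5]
  [10] addr=0xf blk=3 s=1: MISS | VC [5, 11]
  [11] addr=0x16 blk=5 s=1: VC-HIT | VC [3, 11]
  [12] addr=0xf blk=3 s=1: VC-HIT | VC [5, 11]

MISSES = 3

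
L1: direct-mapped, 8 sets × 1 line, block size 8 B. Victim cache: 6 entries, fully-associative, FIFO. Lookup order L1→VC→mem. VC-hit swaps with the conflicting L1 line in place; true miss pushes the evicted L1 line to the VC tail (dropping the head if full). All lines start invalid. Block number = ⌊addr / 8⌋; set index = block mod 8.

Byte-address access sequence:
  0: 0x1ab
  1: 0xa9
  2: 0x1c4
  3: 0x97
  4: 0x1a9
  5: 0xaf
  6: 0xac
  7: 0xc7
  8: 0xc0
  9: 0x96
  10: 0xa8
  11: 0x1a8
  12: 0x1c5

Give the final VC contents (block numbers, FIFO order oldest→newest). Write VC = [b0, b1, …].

VC = [21, 24]

  [0] addr=0x1ab blk=53 s=5: MISS | VC []
  [1] addr=0xa9 blk=21 s=5: MISS | VC [53]
  [2] addr=0x1c4 blk=56 s=0: MISS | VC [53]
  [3] addr=0x97 blk=18 s=2: MISS | VC [53]
  [4] addr=0x1a9 blk=53 s=5: VC-HIT | VC [21]
  [5] addr=0xaf blk=21 s=5: VC-HIT | VC [53]
  [6] addr=0xac blk=21 s=5: L1-HIT | VC [53]
  [7] addr=0xc7 blk=24 s=0: MISS | VC [53, 56]
  [8] addr=0xc0 blk=24 s=0: L1-HIT | VC [53, 56]
  [9] addr=0x96 blk=18 s=2: L1-HIT | VC [53, 56]
  [10] addr=0xa8 blk=21 s=5: L1-HIT | VC [53, 56]
  [11] addr=0x1a8 blk=53 s=5: VC-HIT | VC [21, 56]
  [12] addr=0x1c5 blk=56 s=0: VC-HIT | VC [21, 24]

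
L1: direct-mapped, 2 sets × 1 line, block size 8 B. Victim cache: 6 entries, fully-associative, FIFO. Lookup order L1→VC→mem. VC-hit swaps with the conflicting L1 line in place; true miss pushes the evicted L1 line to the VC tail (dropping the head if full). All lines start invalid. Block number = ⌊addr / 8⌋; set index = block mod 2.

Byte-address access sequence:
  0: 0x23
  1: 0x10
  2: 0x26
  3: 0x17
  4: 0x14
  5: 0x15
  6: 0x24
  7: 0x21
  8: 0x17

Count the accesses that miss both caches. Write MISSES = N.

MISSES = 2

0: 0x23 (blk 4, set 0) → MISS  vc=[]
1: 0x10 (blk 2, set 0) → MISS  vc=[4]
2: 0x26 (blk 4, set 0) → VC-HIT  vc=[2]
3: 0x17 (blk 2, set 0) → VC-HIT  vc=[4]
4: 0x14 (blk 2, set 0) → L1-HIT  vc=[4]
5: 0x15 (blk 2, set 0) → L1-HIT  vc=[4]
6: 0x24 (blk 4, set 0) → VC-HIT  vc=[2]
7: 0x21 (blk 4, set 0) → L1-HIT  vc=[2]
8: 0x17 (blk 2, set 0) → VC-HIT  vc=[4]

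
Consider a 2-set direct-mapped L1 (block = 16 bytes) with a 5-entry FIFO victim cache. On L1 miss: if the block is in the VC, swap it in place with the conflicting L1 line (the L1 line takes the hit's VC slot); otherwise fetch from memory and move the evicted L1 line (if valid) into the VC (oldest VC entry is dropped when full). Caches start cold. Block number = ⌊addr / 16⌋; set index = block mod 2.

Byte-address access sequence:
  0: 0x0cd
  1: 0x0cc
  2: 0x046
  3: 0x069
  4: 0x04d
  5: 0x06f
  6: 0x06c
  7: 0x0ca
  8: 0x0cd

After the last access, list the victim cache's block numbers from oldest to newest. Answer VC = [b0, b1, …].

VC = [6, 4]

#0 0xcd→b12/s0 MISS; vc=[]
#1 0xcc→b12/s0 L1-HIT; vc=[]
#2 0x46→b4/s0 MISS; vc=[12]
#3 0x69→b6/s0 MISS; vc=[12,4]
#4 0x4d→b4/s0 VC-HIT; vc=[12,6]
#5 0x6f→b6/s0 VC-HIT; vc=[12,4]
#6 0x6c→b6/s0 L1-HIT; vc=[12,4]
#7 0xca→b12/s0 VC-HIT; vc=[6,4]
#8 0xcd→b12/s0 L1-HIT; vc=[6,4]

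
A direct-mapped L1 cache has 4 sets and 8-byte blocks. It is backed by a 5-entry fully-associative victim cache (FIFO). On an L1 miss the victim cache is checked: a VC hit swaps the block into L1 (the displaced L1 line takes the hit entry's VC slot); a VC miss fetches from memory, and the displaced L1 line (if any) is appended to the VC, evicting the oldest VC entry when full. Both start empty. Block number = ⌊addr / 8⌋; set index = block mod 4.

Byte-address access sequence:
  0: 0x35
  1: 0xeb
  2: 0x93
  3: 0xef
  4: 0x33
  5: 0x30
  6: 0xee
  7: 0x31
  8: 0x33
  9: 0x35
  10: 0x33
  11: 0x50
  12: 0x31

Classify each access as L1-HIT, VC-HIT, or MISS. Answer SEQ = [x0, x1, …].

#0 0x35→b6/s2 MISS; vc=[]
#1 0xeb→b29/s1 MISS; vc=[]
#2 0x93→b18/s2 MISS; vc=[6]
#3 0xef→b29/s1 L1-HIT; vc=[6]
#4 0x33→b6/s2 VC-HIT; vc=[18]
#5 0x30→b6/s2 L1-HIT; vc=[18]
#6 0xee→b29/s1 L1-HIT; vc=[18]
#7 0x31→b6/s2 L1-HIT; vc=[18]
#8 0x33→b6/s2 L1-HIT; vc=[18]
#9 0x35→b6/s2 L1-HIT; vc=[18]
#10 0x33→b6/s2 L1-HIT; vc=[18]
#11 0x50→b10/s2 MISS; vc=[18,6]
#12 0x31→b6/s2 VC-HIT; vc=[18,10]

SEQ = [MISS, MISS, MISS, L1-HIT, VC-HIT, L1-HIT, L1-HIT, L1-HIT, L1-HIT, L1-HIT, L1-HIT, MISS, VC-HIT]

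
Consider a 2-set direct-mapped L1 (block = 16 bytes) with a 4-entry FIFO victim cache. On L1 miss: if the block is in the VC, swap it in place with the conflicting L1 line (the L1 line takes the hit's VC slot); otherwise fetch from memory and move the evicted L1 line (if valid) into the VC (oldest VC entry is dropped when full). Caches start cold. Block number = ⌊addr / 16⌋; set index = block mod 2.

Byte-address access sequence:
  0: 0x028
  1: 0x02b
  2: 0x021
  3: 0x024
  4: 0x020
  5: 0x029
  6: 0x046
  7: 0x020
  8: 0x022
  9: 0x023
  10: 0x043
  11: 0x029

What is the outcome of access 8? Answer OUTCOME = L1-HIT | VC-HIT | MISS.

OUTCOME = L1-HIT

  [0] addr=0x28 blk=2 s=0: MISS | VC []
  [1] addr=0x2b blk=2 s=0: L1-HIT | VC []
  [2] addr=0x21 blk=2 s=0: L1-HIT | VC []
  [3] addr=0x24 blk=2 s=0: L1-HIT | VC []
  [4] addr=0x20 blk=2 s=0: L1-HIT | VC []
  [5] addr=0x29 blk=2 s=0: L1-HIT | VC []
  [6] addr=0x46 blk=4 s=0: MISS | VC [2]
  [7] addr=0x20 blk=2 s=0: VC-HIT | VC [4]
  [8] addr=0x22 blk=2 s=0: L1-HIT | VC [4]
  [9] addr=0x23 blk=2 s=0: L1-HIT | VC [4]
  [10] addr=0x43 blk=4 s=0: VC-HIT | VC [2]
  [11] addr=0x29 blk=2 s=0: VC-HIT | VC [4]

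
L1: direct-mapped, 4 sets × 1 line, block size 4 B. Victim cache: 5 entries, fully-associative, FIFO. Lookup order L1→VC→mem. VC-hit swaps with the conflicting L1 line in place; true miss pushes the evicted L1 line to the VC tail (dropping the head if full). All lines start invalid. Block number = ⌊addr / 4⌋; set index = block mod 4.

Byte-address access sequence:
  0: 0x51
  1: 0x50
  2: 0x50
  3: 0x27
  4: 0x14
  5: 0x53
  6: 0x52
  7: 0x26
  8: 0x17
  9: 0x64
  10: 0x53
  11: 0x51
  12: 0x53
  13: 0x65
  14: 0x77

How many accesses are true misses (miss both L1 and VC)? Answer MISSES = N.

0: 0x51 (blk 20, set 0) → MISS  vc=[]
1: 0x50 (blk 20, set 0) → L1-HIT  vc=[]
2: 0x50 (blk 20, set 0) → L1-HIT  vc=[]
3: 0x27 (blk 9, set 1) → MISS  vc=[]
4: 0x14 (blk 5, set 1) → MISS  vc=[9]
5: 0x53 (blk 20, set 0) → L1-HIT  vc=[9]
6: 0x52 (blk 20, set 0) → L1-HIT  vc=[9]
7: 0x26 (blk 9, set 1) → VC-HIT  vc=[5]
8: 0x17 (blk 5, set 1) → VC-HIT  vc=[9]
9: 0x64 (blk 25, set 1) → MISS  vc=[9, 5]
10: 0x53 (blk 20, set 0) → L1-HIT  vc=[9, 5]
11: 0x51 (blk 20, set 0) → L1-HIT  vc=[9, 5]
12: 0x53 (blk 20, set 0) → L1-HIT  vc=[9, 5]
13: 0x65 (blk 25, set 1) → L1-HIT  vc=[9, 5]
14: 0x77 (blk 29, set 1) → MISS  vc=[9, 5, 25]

MISSES = 5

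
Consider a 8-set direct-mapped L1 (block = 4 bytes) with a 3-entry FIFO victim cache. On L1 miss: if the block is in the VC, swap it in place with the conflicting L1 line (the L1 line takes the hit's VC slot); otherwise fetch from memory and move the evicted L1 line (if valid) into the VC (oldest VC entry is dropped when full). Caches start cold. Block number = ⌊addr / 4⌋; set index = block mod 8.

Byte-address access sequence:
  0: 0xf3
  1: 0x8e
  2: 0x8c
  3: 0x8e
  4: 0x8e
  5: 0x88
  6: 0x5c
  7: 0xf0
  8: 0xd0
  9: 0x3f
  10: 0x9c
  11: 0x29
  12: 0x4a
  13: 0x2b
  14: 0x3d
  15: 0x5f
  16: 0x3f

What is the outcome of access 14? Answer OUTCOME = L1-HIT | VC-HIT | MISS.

OUTCOME = VC-HIT

  [0] addr=0xf3 blk=60 s=4: MISS | VC []
  [1] addr=0x8e blk=35 s=3: MISS | VC []
  [2] addr=0x8c blk=35 s=3: L1-HIT | VC []
  [3] addr=0x8e blk=35 s=3: L1-HIT | VC []
  [4] addr=0x8e blk=35 s=3: L1-HIT | VC []
  [5] addr=0x88 blk=34 s=2: MISS | VC []
  [6] addr=0x5c blk=23 s=7: MISS | VC []
  [7] addr=0xf0 blk=60 s=4: L1-HIT | VC []
  [8] addr=0xd0 blk=52 s=4: MISS | VC [60]
  [9] addr=0x3f blk=15 s=7: MISS | VC [60, 23]
  [10] addr=0x9c blk=39 s=7: MISS | VC [60, 23, 15]
  [11] addr=0x29 blk=10 s=2: MISS | VC [23, 15, 34]
  [12] addr=0x4a blk=18 s=2: MISS | VC [15, 34, 10]
  [13] addr=0x2b blk=10 s=2: VC-HIT | VC [15, 34, 18]
  [14] addr=0x3d blk=15 s=7: VC-HIT | VC [39, 34, 18]
  [15] addr=0x5f blk=23 s=7: MISS | VC [34, 18, 15]
  [16] addr=0x3f blk=15 s=7: VC-HIT | VC [34, 18, 23]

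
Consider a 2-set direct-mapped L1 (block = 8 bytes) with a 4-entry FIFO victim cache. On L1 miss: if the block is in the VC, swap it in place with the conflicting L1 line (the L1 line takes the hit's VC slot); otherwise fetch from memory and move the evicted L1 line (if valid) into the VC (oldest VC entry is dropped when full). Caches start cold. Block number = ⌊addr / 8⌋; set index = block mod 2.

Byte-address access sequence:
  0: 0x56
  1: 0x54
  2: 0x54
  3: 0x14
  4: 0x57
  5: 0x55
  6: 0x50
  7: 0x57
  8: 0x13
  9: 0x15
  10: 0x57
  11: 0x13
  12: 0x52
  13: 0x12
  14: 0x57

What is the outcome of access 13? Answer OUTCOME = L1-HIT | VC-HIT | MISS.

OUTCOME = VC-HIT

#0 0x56→b10/s0 MISS; vc=[]
#1 0x54→b10/s0 L1-HIT; vc=[]
#2 0x54→b10/s0 L1-HIT; vc=[]
#3 0x14→b2/s0 MISS; vc=[10]
#4 0x57→b10/s0 VC-HIT; vc=[2]
#5 0x55→b10/s0 L1-HIT; vc=[2]
#6 0x50→b10/s0 L1-HIT; vc=[2]
#7 0x57→b10/s0 L1-HIT; vc=[2]
#8 0x13→b2/s0 VC-HIT; vc=[10]
#9 0x15→b2/s0 L1-HIT; vc=[10]
#10 0x57→b10/s0 VC-HIT; vc=[2]
#11 0x13→b2/s0 VC-HIT; vc=[10]
#12 0x52→b10/s0 VC-HIT; vc=[2]
#13 0x12→b2/s0 VC-HIT; vc=[10]
#14 0x57→b10/s0 VC-HIT; vc=[2]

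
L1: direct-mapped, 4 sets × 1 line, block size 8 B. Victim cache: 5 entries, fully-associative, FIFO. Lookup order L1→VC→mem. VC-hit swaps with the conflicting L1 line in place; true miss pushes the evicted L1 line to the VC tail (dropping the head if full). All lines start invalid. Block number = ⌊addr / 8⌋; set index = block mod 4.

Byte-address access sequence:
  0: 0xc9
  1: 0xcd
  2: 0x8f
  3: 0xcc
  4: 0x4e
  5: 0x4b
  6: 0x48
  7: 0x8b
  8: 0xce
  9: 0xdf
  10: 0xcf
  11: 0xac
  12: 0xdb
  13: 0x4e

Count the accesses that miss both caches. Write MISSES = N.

  [0] addr=0xc9 blk=25 s=1: MISS | VC []
  [1] addr=0xcd blk=25 s=1: L1-HIT | VC []
  [2] addr=0x8f blk=17 s=1: MISS | VC [25]
  [3] addr=0xcc blk=25 s=1: VC-HIT | VC [17]
  [4] addr=0x4e blk=9 s=1: MISS | VC [17, 25]
  [5] addr=0x4b blk=9 s=1: L1-HIT | VC [17, 25]
  [6] addr=0x48 blk=9 s=1: L1-HIT | VC [17, 25]
  [7] addr=0x8b blk=17 s=1: VC-HIT | VC [9, 25]
  [8] addr=0xce blk=25 s=1: VC-HIT | VC [9, 17]
  [9] addr=0xdf blk=27 s=3: MISS | VC [9, 17]
  [10] addr=0xcf blk=25 s=1: L1-HIT | VC [9, 17]
  [11] addr=0xac blk=21 s=1: MISS | VC [9, 17, 25]
  [12] addr=0xdb blk=27 s=3: L1-HIT | VC [9, 17, 25]
  [13] addr=0x4e blk=9 s=1: VC-HIT | VC [21, 17, 25]

MISSES = 5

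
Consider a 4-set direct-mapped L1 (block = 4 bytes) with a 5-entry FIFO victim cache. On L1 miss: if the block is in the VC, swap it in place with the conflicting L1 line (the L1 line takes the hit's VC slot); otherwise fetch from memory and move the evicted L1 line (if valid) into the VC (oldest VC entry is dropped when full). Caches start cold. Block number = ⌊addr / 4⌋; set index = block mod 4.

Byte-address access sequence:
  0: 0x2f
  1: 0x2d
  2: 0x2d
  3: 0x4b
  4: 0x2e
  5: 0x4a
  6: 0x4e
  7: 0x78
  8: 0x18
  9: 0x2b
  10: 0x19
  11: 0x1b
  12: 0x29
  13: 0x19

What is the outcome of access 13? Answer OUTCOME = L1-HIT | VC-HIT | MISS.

OUTCOME = VC-HIT

0: 0x2f (blk 11, set 3) → MISS  vc=[]
1: 0x2d (blk 11, set 3) → L1-HIT  vc=[]
2: 0x2d (blk 11, set 3) → L1-HIT  vc=[]
3: 0x4b (blk 18, set 2) → MISS  vc=[]
4: 0x2e (blk 11, set 3) → L1-HIT  vc=[]
5: 0x4a (blk 18, set 2) → L1-HIT  vc=[]
6: 0x4e (blk 19, set 3) → MISS  vc=[11]
7: 0x78 (blk 30, set 2) → MISS  vc=[11, 18]
8: 0x18 (blk 6, set 2) → MISS  vc=[11, 18, 30]
9: 0x2b (blk 10, set 2) → MISS  vc=[11, 18, 30, 6]
10: 0x19 (blk 6, set 2) → VC-HIT  vc=[11, 18, 30, 10]
11: 0x1b (blk 6, set 2) → L1-HIT  vc=[11, 18, 30, 10]
12: 0x29 (blk 10, set 2) → VC-HIT  vc=[11, 18, 30, 6]
13: 0x19 (blk 6, set 2) → VC-HIT  vc=[11, 18, 30, 10]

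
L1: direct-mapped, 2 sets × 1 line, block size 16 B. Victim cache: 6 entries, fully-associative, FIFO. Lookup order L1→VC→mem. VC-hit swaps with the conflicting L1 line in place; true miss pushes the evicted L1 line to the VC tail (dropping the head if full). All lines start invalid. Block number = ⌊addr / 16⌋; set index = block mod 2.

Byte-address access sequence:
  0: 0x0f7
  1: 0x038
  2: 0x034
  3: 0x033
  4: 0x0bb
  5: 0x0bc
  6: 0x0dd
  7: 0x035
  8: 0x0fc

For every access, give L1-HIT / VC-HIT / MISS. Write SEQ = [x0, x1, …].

#0 0xf7→b15/s1 MISS; vc=[]
#1 0x38→b3/s1 MISS; vc=[15]
#2 0x34→b3/s1 L1-HIT; vc=[15]
#3 0x33→b3/s1 L1-HIT; vc=[15]
#4 0xbb→b11/s1 MISS; vc=[15,3]
#5 0xbc→b11/s1 L1-HIT; vc=[15,3]
#6 0xdd→b13/s1 MISS; vc=[15,3,11]
#7 0x35→b3/s1 VC-HIT; vc=[15,13,11]
#8 0xfc→b15/s1 VC-HIT; vc=[3,13,11]

SEQ = [MISS, MISS, L1-HIT, L1-HIT, MISS, L1-HIT, MISS, VC-HIT, VC-HIT]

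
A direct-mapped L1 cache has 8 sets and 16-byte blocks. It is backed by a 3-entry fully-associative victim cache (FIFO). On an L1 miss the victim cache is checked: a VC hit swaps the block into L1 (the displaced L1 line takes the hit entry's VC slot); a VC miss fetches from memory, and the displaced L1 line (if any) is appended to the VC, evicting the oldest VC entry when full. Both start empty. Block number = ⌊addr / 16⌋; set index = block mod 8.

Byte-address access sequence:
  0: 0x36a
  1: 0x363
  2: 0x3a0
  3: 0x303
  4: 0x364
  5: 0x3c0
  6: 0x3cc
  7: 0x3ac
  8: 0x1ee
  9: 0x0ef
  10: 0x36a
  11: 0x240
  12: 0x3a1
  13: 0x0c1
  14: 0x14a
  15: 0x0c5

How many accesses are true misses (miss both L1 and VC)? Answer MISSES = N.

MISSES = 9

#0 0x36a→b54/s6 MISS; vc=[]
#1 0x363→b54/s6 L1-HIT; vc=[]
#2 0x3a0→b58/s2 MISS; vc=[]
#3 0x303→b48/s0 MISS; vc=[]
#4 0x364→b54/s6 L1-HIT; vc=[]
#5 0x3c0→b60/s4 MISS; vc=[]
#6 0x3cc→b60/s4 L1-HIT; vc=[]
#7 0x3ac→b58/s2 L1-HIT; vc=[]
#8 0x1ee→b30/s6 MISS; vc=[54]
#9 0xef→b14/s6 MISS; vc=[54,30]
#10 0x36a→b54/s6 VC-HIT; vc=[14,30]
#11 0x240→b36/s4 MISS; vc=[14,30,60]
#12 0x3a1→b58/s2 L1-HIT; vc=[14,30,60]
#13 0xc1→b12/s4 MISS; vc=[30,60,36]
#14 0x14a→b20/s4 MISS; vc=[60,36,12]
#15 0xc5→b12/s4 VC-HIT; vc=[60,36,20]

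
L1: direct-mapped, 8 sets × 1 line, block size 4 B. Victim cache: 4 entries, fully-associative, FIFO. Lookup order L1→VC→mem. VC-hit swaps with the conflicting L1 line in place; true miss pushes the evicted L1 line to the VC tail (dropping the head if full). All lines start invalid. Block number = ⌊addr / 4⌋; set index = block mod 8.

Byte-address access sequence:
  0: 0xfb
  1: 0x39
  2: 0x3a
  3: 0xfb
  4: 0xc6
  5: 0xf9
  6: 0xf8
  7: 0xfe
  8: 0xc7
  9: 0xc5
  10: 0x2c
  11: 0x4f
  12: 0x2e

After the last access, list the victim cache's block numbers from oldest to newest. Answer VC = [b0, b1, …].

#0 0xfb→b62/s6 MISS; vc=[]
#1 0x39→b14/s6 MISS; vc=[62]
#2 0x3a→b14/s6 L1-HIT; vc=[62]
#3 0xfb→b62/s6 VC-HIT; vc=[14]
#4 0xc6→b49/s1 MISS; vc=[14]
#5 0xf9→b62/s6 L1-HIT; vc=[14]
#6 0xf8→b62/s6 L1-HIT; vc=[14]
#7 0xfe→b63/s7 MISS; vc=[14]
#8 0xc7→b49/s1 L1-HIT; vc=[14]
#9 0xc5→b49/s1 L1-HIT; vc=[14]
#10 0x2c→b11/s3 MISS; vc=[14]
#11 0x4f→b19/s3 MISS; vc=[14,11]
#12 0x2e→b11/s3 VC-HIT; vc=[14,19]

VC = [14, 19]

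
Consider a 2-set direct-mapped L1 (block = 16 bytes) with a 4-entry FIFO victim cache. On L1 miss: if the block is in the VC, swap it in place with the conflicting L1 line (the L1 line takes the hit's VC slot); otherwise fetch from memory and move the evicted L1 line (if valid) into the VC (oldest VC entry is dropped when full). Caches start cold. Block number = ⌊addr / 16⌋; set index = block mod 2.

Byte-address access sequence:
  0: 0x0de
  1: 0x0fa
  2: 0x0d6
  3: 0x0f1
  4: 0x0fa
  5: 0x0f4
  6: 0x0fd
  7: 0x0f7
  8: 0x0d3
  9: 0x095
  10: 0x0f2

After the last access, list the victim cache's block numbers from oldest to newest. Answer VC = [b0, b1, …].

#0 0xde→b13/s1 MISS; vc=[]
#1 0xfa→b15/s1 MISS; vc=[13]
#2 0xd6→b13/s1 VC-HIT; vc=[15]
#3 0xf1→b15/s1 VC-HIT; vc=[13]
#4 0xfa→b15/s1 L1-HIT; vc=[13]
#5 0xf4→b15/s1 L1-HIT; vc=[13]
#6 0xfd→b15/s1 L1-HIT; vc=[13]
#7 0xf7→b15/s1 L1-HIT; vc=[13]
#8 0xd3→b13/s1 VC-HIT; vc=[15]
#9 0x95→b9/s1 MISS; vc=[15,13]
#10 0xf2→b15/s1 VC-HIT; vc=[9,13]

VC = [9, 13]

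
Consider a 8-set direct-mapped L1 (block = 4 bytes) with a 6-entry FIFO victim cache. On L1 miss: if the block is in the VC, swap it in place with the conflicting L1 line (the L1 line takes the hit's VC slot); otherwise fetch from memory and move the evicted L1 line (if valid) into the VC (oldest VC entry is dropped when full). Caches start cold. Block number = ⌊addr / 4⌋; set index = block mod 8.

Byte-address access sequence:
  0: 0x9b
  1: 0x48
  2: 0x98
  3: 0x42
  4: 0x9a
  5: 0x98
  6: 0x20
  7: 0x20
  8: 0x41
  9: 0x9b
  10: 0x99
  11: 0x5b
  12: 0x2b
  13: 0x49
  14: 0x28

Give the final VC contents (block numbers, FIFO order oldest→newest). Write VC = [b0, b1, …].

VC = [8, 38, 18]

#0 0x9b→b38/s6 MISS; vc=[]
#1 0x48→b18/s2 MISS; vc=[]
#2 0x98→b38/s6 L1-HIT; vc=[]
#3 0x42→b16/s0 MISS; vc=[]
#4 0x9a→b38/s6 L1-HIT; vc=[]
#5 0x98→b38/s6 L1-HIT; vc=[]
#6 0x20→b8/s0 MISS; vc=[16]
#7 0x20→b8/s0 L1-HIT; vc=[16]
#8 0x41→b16/s0 VC-HIT; vc=[8]
#9 0x9b→b38/s6 L1-HIT; vc=[8]
#10 0x99→b38/s6 L1-HIT; vc=[8]
#11 0x5b→b22/s6 MISS; vc=[8,38]
#12 0x2b→b10/s2 MISS; vc=[8,38,18]
#13 0x49→b18/s2 VC-HIT; vc=[8,38,10]
#14 0x28→b10/s2 VC-HIT; vc=[8,38,18]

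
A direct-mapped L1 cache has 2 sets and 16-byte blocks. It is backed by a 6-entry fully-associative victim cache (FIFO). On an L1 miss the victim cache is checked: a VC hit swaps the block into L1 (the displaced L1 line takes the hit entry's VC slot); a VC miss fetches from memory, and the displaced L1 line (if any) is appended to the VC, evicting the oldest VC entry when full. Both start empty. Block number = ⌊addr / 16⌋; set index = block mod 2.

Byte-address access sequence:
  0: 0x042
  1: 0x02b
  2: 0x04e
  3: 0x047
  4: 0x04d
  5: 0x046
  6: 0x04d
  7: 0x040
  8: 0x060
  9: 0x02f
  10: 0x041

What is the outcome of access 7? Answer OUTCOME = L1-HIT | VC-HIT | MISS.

OUTCOME = L1-HIT

#0 0x42→b4/s0 MISS; vc=[]
#1 0x2b→b2/s0 MISS; vc=[4]
#2 0x4e→b4/s0 VC-HIT; vc=[2]
#3 0x47→b4/s0 L1-HIT; vc=[2]
#4 0x4d→b4/s0 L1-HIT; vc=[2]
#5 0x46→b4/s0 L1-HIT; vc=[2]
#6 0x4d→b4/s0 L1-HIT; vc=[2]
#7 0x40→b4/s0 L1-HIT; vc=[2]
#8 0x60→b6/s0 MISS; vc=[2,4]
#9 0x2f→b2/s0 VC-HIT; vc=[6,4]
#10 0x41→b4/s0 VC-HIT; vc=[6,2]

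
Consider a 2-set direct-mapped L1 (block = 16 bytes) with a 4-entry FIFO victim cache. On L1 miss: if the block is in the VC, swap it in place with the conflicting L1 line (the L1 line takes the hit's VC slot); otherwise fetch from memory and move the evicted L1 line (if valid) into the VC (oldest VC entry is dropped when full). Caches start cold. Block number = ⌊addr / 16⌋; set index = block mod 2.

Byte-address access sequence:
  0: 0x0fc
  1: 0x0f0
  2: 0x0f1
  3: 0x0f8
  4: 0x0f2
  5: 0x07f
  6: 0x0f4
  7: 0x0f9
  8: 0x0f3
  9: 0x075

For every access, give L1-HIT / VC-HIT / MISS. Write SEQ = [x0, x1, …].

SEQ = [MISS, L1-HIT, L1-HIT, L1-HIT, L1-HIT, MISS, VC-HIT, L1-HIT, L1-HIT, VC-HIT]

0: 0xfc (blk 15, set 1) → MISS  vc=[]
1: 0xf0 (blk 15, set 1) → L1-HIT  vc=[]
2: 0xf1 (blk 15, set 1) → L1-HIT  vc=[]
3: 0xf8 (blk 15, set 1) → L1-HIT  vc=[]
4: 0xf2 (blk 15, set 1) → L1-HIT  vc=[]
5: 0x7f (blk 7, set 1) → MISS  vc=[15]
6: 0xf4 (blk 15, set 1) → VC-HIT  vc=[7]
7: 0xf9 (blk 15, set 1) → L1-HIT  vc=[7]
8: 0xf3 (blk 15, set 1) → L1-HIT  vc=[7]
9: 0x75 (blk 7, set 1) → VC-HIT  vc=[15]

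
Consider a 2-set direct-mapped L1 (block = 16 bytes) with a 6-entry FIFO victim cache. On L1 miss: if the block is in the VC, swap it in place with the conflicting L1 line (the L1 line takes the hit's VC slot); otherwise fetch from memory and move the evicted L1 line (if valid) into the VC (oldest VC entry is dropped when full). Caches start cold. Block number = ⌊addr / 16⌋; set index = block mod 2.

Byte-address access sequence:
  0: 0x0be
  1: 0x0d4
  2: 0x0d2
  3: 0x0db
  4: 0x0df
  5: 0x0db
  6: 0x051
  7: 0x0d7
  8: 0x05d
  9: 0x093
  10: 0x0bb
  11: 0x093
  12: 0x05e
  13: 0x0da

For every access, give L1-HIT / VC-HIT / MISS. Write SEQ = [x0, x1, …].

#0 0xbe→b11/s1 MISS; vc=[]
#1 0xd4→b13/s1 MISS; vc=[11]
#2 0xd2→b13/s1 L1-HIT; vc=[11]
#3 0xdb→b13/s1 L1-HIT; vc=[11]
#4 0xdf→b13/s1 L1-HIT; vc=[11]
#5 0xdb→b13/s1 L1-HIT; vc=[11]
#6 0x51→b5/s1 MISS; vc=[11,13]
#7 0xd7→b13/s1 VC-HIT; vc=[11,5]
#8 0x5d→b5/s1 VC-HIT; vc=[11,13]
#9 0x93→b9/s1 MISS; vc=[11,13,5]
#10 0xbb→b11/s1 VC-HIT; vc=[9,13,5]
#11 0x93→b9/s1 VC-HIT; vc=[11,13,5]
#12 0x5e→b5/s1 VC-HIT; vc=[11,13,9]
#13 0xda→b13/s1 VC-HIT; vc=[11,5,9]

SEQ = [MISS, MISS, L1-HIT, L1-HIT, L1-HIT, L1-HIT, MISS, VC-HIT, VC-HIT, MISS, VC-HIT, VC-HIT, VC-HIT, VC-HIT]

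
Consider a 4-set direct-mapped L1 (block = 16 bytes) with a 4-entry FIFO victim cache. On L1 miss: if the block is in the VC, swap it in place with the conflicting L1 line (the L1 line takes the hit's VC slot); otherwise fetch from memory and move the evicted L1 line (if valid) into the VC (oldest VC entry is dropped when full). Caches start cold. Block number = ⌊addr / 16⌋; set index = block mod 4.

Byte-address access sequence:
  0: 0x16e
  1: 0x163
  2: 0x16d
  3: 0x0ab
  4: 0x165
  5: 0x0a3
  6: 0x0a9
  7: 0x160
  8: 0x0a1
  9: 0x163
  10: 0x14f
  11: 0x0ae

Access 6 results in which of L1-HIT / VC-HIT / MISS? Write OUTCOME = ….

  [0] addr=0x16e blk=22 s=2: MISS | VC []
  [1] addr=0x163 blk=22 s=2: L1-HIT | VC []
  [2] addr=0x16d blk=22 s=2: L1-HIT | VC []
  [3] addr=0xab blk=10 s=2: MISS | VC [22]
  [4] addr=0x165 blk=22 s=2: VC-HIT | VC [10]
  [5] addr=0xa3 blk=10 s=2: VC-HIT | VC [22]
  [6] addr=0xa9 blk=10 s=2: L1-HIT | VC [22]
  [7] addr=0x160 blk=22 s=2: VC-HIT | VC [10]
  [8] addr=0xa1 blk=10 s=2: VC-HIT | VC [22]
  [9] addr=0x163 blk=22 s=2: VC-HIT | VC [10]
  [10] addr=0x14f blk=20 s=0: MISS | VC [10]
  [11] addr=0xae blk=10 s=2: VC-HIT | VC [22]

OUTCOME = L1-HIT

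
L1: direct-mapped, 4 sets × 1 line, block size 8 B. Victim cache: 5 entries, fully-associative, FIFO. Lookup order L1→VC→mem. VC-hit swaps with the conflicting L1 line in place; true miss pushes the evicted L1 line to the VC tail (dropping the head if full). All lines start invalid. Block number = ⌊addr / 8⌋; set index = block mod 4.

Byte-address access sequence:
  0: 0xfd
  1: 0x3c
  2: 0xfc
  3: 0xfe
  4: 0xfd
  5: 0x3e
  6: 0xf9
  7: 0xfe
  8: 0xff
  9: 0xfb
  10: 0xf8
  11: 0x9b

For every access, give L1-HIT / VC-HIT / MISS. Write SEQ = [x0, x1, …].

0: 0xfd (blk 31, set 3) → MISS  vc=[]
1: 0x3c (blk 7, set 3) → MISS  vc=[31]
2: 0xfc (blk 31, set 3) → VC-HIT  vc=[7]
3: 0xfe (blk 31, set 3) → L1-HIT  vc=[7]
4: 0xfd (blk 31, set 3) → L1-HIT  vc=[7]
5: 0x3e (blk 7, set 3) → VC-HIT  vc=[31]
6: 0xf9 (blk 31, set 3) → VC-HIT  vc=[7]
7: 0xfe (blk 31, set 3) → L1-HIT  vc=[7]
8: 0xff (blk 31, set 3) → L1-HIT  vc=[7]
9: 0xfb (blk 31, set 3) → L1-HIT  vc=[7]
10: 0xf8 (blk 31, set 3) → L1-HIT  vc=[7]
11: 0x9b (blk 19, set 3) → MISS  vc=[7, 31]

SEQ = [MISS, MISS, VC-HIT, L1-HIT, L1-HIT, VC-HIT, VC-HIT, L1-HIT, L1-HIT, L1-HIT, L1-HIT, MISS]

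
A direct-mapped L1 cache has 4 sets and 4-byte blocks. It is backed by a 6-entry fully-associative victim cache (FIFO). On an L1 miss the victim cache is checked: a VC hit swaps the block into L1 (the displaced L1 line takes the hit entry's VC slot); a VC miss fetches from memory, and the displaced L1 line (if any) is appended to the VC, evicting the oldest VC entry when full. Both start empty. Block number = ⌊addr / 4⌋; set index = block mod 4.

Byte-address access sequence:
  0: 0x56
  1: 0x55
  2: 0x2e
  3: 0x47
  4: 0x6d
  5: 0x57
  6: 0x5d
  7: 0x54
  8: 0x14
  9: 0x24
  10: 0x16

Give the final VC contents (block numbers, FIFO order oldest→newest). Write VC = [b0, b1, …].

0: 0x56 (blk 21, set 1) → MISS  vc=[]
1: 0x55 (blk 21, set 1) → L1-HIT  vc=[]
2: 0x2e (blk 11, set 3) → MISS  vc=[]
3: 0x47 (blk 17, set 1) → MISS  vc=[21]
4: 0x6d (blk 27, set 3) → MISS  vc=[21, 11]
5: 0x57 (blk 21, set 1) → VC-HIT  vc=[17, 11]
6: 0x5d (blk 23, set 3) → MISS  vc=[17, 11, 27]
7: 0x54 (blk 21, set 1) → L1-HIT  vc=[17, 11, 27]
8: 0x14 (blk 5, set 1) → MISS  vc=[17, 11, 27, 21]
9: 0x24 (blk 9, set 1) → MISS  vc=[17, 11, 27, 21, 5]
10: 0x16 (blk 5, set 1) → VC-HIT  vc=[17, 11, 27, 21, 9]

VC = [17, 11, 27, 21, 9]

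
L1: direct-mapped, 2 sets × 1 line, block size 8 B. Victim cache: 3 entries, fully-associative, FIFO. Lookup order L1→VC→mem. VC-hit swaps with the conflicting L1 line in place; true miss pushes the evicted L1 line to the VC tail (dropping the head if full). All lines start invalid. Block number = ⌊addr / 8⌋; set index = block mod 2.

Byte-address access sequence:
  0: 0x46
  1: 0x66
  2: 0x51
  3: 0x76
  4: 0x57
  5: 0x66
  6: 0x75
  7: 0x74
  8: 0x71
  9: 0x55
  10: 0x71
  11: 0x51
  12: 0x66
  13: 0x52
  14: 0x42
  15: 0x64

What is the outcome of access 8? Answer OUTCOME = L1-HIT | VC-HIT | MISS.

OUTCOME = L1-HIT

0: 0x46 (blk 8, set 0) → MISS  vc=[]
1: 0x66 (blk 12, set 0) → MISS  vc=[8]
2: 0x51 (blk 10, set 0) → MISS  vc=[8, 12]
3: 0x76 (blk 14, set 0) → MISS  vc=[8, 12, 10]
4: 0x57 (blk 10, set 0) → VC-HIT  vc=[8, 12, 14]
5: 0x66 (blk 12, set 0) → VC-HIT  vc=[8, 10, 14]
6: 0x75 (blk 14, set 0) → VC-HIT  vc=[8, 10, 12]
7: 0x74 (blk 14, set 0) → L1-HIT  vc=[8, 10, 12]
8: 0x71 (blk 14, set 0) → L1-HIT  vc=[8, 10, 12]
9: 0x55 (blk 10, set 0) → VC-HIT  vc=[8, 14, 12]
10: 0x71 (blk 14, set 0) → VC-HIT  vc=[8, 10, 12]
11: 0x51 (blk 10, set 0) → VC-HIT  vc=[8, 14, 12]
12: 0x66 (blk 12, set 0) → VC-HIT  vc=[8, 14, 10]
13: 0x52 (blk 10, set 0) → VC-HIT  vc=[8, 14, 12]
14: 0x42 (blk 8, set 0) → VC-HIT  vc=[10, 14, 12]
15: 0x64 (blk 12, set 0) → VC-HIT  vc=[10, 14, 8]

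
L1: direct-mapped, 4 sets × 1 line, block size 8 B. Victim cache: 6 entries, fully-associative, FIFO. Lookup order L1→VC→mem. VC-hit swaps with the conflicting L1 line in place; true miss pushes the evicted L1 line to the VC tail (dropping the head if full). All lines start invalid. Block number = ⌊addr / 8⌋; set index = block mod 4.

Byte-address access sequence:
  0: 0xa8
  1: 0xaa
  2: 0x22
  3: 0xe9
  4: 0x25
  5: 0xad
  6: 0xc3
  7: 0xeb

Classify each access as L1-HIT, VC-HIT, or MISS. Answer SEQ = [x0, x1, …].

SEQ = [MISS, L1-HIT, MISS, MISS, L1-HIT, VC-HIT, MISS, VC-HIT]

#0 0xa8→b21/s1 MISS; vc=[]
#1 0xaa→b21/s1 L1-HIT; vc=[]
#2 0x22→b4/s0 MISS; vc=[]
#3 0xe9→b29/s1 MISS; vc=[21]
#4 0x25→b4/s0 L1-HIT; vc=[21]
#5 0xad→b21/s1 VC-HIT; vc=[29]
#6 0xc3→b24/s0 MISS; vc=[29,4]
#7 0xeb→b29/s1 VC-HIT; vc=[21,4]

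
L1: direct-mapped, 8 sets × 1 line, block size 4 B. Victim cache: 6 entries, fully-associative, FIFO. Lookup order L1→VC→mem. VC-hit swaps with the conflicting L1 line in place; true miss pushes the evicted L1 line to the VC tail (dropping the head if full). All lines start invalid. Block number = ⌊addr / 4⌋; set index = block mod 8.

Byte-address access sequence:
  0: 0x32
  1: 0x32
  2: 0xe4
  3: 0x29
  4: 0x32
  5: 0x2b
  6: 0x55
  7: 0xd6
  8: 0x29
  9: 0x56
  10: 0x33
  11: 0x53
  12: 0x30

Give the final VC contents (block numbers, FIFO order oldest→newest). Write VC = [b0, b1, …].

VC = [53, 20]

0: 0x32 (blk 12, set 4) → MISS  vc=[]
1: 0x32 (blk 12, set 4) → L1-HIT  vc=[]
2: 0xe4 (blk 57, set 1) → MISS  vc=[]
3: 0x29 (blk 10, set 2) → MISS  vc=[]
4: 0x32 (blk 12, set 4) → L1-HIT  vc=[]
5: 0x2b (blk 10, set 2) → L1-HIT  vc=[]
6: 0x55 (blk 21, set 5) → MISS  vc=[]
7: 0xd6 (blk 53, set 5) → MISS  vc=[21]
8: 0x29 (blk 10, set 2) → L1-HIT  vc=[21]
9: 0x56 (blk 21, set 5) → VC-HIT  vc=[53]
10: 0x33 (blk 12, set 4) → L1-HIT  vc=[53]
11: 0x53 (blk 20, set 4) → MISS  vc=[53, 12]
12: 0x30 (blk 12, set 4) → VC-HIT  vc=[53, 20]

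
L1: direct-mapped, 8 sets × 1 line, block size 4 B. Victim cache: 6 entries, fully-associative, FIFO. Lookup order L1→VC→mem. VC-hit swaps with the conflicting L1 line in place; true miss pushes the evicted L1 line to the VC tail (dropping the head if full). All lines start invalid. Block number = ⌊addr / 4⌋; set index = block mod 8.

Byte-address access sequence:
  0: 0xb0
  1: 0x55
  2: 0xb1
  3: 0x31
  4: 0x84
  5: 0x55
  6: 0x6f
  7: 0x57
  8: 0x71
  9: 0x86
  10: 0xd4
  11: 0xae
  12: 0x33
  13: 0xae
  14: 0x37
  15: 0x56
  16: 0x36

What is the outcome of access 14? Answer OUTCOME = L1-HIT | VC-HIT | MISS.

OUTCOME = MISS

  [0] addr=0xb0 blk=44 s=4: MISS | VC []
  [1] addr=0x55 blk=21 s=5: MISS | VC []
  [2] addr=0xb1 blk=44 s=4: L1-HIT | VC []
  [3] addr=0x31 blk=12 s=4: MISS | VC [44]
  [4] addr=0x84 blk=33 s=1: MISS | VC [44]
  [5] addr=0x55 blk=21 s=5: L1-HIT | VC [44]
  [6] addr=0x6f blk=27 s=3: MISS | VC [44]
  [7] addr=0x57 blk=21 s=5: L1-HIT | VC [44]
  [8] addr=0x71 blk=28 s=4: MISS | VC [44, 12]
  [9] addr=0x86 blk=33 s=1: L1-HIT | VC [44, 12]
  [10] addr=0xd4 blk=53 s=5: MISS | VC [44, 12, 21]
  [11] addr=0xae blk=43 s=3: MISS | VC [44, 12, 21, 27]
  [12] addr=0x33 blk=12 s=4: VC-HIT | VC [44, 28, 21, 27]
  [13] addr=0xae blk=43 s=3: L1-HIT | VC [44, 28, 21, 27]
  [14] addr=0x37 blk=13 s=5: MISS | VC [44, 28, 21, 27, 53]
  [15] addr=0x56 blk=21 s=5: VC-HIT | VC [44, 28, 13, 27, 53]
  [16] addr=0x36 blk=13 s=5: VC-HIT | VC [44, 28, 21, 27, 53]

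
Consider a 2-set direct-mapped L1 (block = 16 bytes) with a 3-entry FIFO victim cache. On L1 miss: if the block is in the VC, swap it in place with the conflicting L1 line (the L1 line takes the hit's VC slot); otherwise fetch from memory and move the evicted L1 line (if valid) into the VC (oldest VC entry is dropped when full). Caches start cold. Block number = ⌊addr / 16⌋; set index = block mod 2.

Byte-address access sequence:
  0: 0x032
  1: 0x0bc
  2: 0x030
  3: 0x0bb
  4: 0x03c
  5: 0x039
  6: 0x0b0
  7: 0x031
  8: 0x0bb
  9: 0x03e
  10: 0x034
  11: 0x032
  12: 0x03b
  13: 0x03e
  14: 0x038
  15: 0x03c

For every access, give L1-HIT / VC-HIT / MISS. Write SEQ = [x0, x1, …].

0: 0x32 (blk 3, set 1) → MISS  vc=[]
1: 0xbc (blk 11, set 1) → MISS  vc=[3]
2: 0x30 (blk 3, set 1) → VC-HIT  vc=[11]
3: 0xbb (blk 11, set 1) → VC-HIT  vc=[3]
4: 0x3c (blk 3, set 1) → VC-HIT  vc=[11]
5: 0x39 (blk 3, set 1) → L1-HIT  vc=[11]
6: 0xb0 (blk 11, set 1) → VC-HIT  vc=[3]
7: 0x31 (blk 3, set 1) → VC-HIT  vc=[11]
8: 0xbb (blk 11, set 1) → VC-HIT  vc=[3]
9: 0x3e (blk 3, set 1) → VC-HIT  vc=[11]
10: 0x34 (blk 3, set 1) → L1-HIT  vc=[11]
11: 0x32 (blk 3, set 1) → L1-HIT  vc=[11]
12: 0x3b (blk 3, set 1) → L1-HIT  vc=[11]
13: 0x3e (blk 3, set 1) → L1-HIT  vc=[11]
14: 0x38 (blk 3, set 1) → L1-HIT  vc=[11]
15: 0x3c (blk 3, set 1) → L1-HIT  vc=[11]

SEQ = [MISS, MISS, VC-HIT, VC-HIT, VC-HIT, L1-HIT, VC-HIT, VC-HIT, VC-HIT, VC-HIT, L1-HIT, L1-HIT, L1-HIT, L1-HIT, L1-HIT, L1-HIT]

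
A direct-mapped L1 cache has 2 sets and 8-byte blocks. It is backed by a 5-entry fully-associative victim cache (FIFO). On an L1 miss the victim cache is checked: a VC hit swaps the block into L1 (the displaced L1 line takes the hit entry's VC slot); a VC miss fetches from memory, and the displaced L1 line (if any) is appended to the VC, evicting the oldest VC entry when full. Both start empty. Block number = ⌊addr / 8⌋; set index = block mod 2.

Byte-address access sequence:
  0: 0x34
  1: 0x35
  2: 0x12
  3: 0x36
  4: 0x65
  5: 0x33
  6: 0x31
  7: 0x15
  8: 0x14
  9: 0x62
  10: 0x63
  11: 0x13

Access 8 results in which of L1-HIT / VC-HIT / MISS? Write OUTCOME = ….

OUTCOME = L1-HIT

0: 0x34 (blk 6, set 0) → MISS  vc=[]
1: 0x35 (blk 6, set 0) → L1-HIT  vc=[]
2: 0x12 (blk 2, set 0) → MISS  vc=[6]
3: 0x36 (blk 6, set 0) → VC-HIT  vc=[2]
4: 0x65 (blk 12, set 0) → MISS  vc=[2, 6]
5: 0x33 (blk 6, set 0) → VC-HIT  vc=[2, 12]
6: 0x31 (blk 6, set 0) → L1-HIT  vc=[2, 12]
7: 0x15 (blk 2, set 0) → VC-HIT  vc=[6, 12]
8: 0x14 (blk 2, set 0) → L1-HIT  vc=[6, 12]
9: 0x62 (blk 12, set 0) → VC-HIT  vc=[6, 2]
10: 0x63 (blk 12, set 0) → L1-HIT  vc=[6, 2]
11: 0x13 (blk 2, set 0) → VC-HIT  vc=[6, 12]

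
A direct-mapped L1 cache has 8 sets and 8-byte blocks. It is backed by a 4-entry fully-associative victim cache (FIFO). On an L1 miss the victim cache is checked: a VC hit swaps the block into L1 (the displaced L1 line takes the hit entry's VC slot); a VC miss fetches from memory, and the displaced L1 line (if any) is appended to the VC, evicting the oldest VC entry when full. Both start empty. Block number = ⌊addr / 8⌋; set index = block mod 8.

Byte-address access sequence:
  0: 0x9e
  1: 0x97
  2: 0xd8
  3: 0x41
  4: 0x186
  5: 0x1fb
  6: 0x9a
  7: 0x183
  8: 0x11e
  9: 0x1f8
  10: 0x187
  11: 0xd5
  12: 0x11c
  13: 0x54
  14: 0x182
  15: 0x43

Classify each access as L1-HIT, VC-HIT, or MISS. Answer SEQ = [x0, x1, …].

0: 0x9e (blk 19, set 3) → MISS  vc=[]
1: 0x97 (blk 18, set 2) → MISS  vc=[]
2: 0xd8 (blk 27, set 3) → MISS  vc=[19]
3: 0x41 (blk 8, set 0) → MISS  vc=[19]
4: 0x186 (blk 48, set 0) → MISS  vc=[19, 8]
5: 0x1fb (blk 63, set 7) → MISS  vc=[19, 8]
6: 0x9a (blk 19, set 3) → VC-HIT  vc=[27, 8]
7: 0x183 (blk 48, set 0) → L1-HIT  vc=[27, 8]
8: 0x11e (blk 35, set 3) → MISS  vc=[27, 8, 19]
9: 0x1f8 (blk 63, set 7) → L1-HIT  vc=[27, 8, 19]
10: 0x187 (blk 48, set 0) → L1-HIT  vc=[27, 8, 19]
11: 0xd5 (blk 26, set 2) → MISS  vc=[27, 8, 19, 18]
12: 0x11c (blk 35, set 3) → L1-HIT  vc=[27, 8, 19, 18]
13: 0x54 (blk 10, set 2) → MISS  vc=[8, 19, 18, 26]
14: 0x182 (blk 48, set 0) → L1-HIT  vc=[8, 19, 18, 26]
15: 0x43 (blk 8, set 0) → VC-HIT  vc=[48, 19, 18, 26]

SEQ = [MISS, MISS, MISS, MISS, MISS, MISS, VC-HIT, L1-HIT, MISS, L1-HIT, L1-HIT, MISS, L1-HIT, MISS, L1-HIT, VC-HIT]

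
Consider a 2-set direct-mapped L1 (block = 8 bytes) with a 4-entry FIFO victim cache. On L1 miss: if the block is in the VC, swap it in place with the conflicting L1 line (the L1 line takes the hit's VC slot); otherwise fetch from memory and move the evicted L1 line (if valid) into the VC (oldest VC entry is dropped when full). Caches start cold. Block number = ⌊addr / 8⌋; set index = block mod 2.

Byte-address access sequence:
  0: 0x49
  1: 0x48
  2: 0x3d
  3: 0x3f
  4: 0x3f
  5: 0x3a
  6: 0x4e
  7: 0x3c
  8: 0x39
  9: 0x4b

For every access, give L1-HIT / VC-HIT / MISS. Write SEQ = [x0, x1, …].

#0 0x49→b9/s1 MISS; vc=[]
#1 0x48→b9/s1 L1-HIT; vc=[]
#2 0x3d→b7/s1 MISS; vc=[9]
#3 0x3f→b7/s1 L1-HIT; vc=[9]
#4 0x3f→b7/s1 L1-HIT; vc=[9]
#5 0x3a→b7/s1 L1-HIT; vc=[9]
#6 0x4e→b9/s1 VC-HIT; vc=[7]
#7 0x3c→b7/s1 VC-HIT; vc=[9]
#8 0x39→b7/s1 L1-HIT; vc=[9]
#9 0x4b→b9/s1 VC-HIT; vc=[7]

SEQ = [MISS, L1-HIT, MISS, L1-HIT, L1-HIT, L1-HIT, VC-HIT, VC-HIT, L1-HIT, VC-HIT]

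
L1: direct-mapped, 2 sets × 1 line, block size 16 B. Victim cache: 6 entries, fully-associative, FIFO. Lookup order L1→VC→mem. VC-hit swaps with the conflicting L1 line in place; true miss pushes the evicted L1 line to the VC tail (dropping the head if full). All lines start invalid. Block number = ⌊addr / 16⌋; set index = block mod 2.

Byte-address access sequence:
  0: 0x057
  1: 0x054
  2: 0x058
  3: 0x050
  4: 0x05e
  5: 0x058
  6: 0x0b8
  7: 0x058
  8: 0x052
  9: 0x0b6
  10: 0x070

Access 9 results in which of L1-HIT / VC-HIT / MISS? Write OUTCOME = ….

  [0] addr=0x57 blk=5 s=1: MISS | VC []
  [1] addr=0x54 blk=5 s=1: L1-HIT | VC []
  [2] addr=0x58 blk=5 s=1: L1-HIT | VC []
  [3] addr=0x50 blk=5 s=1: L1-HIT | VC []
  [4] addr=0x5e blk=5 s=1: L1-HIT | VC []
  [5] addr=0x58 blk=5 s=1: L1-HIT | VC []
  [6] addr=0xb8 blk=11 s=1: MISS | VC [5]
  [7] addr=0x58 blk=5 s=1: VC-HIT | VC [11]
  [8] addr=0x52 blk=5 s=1: L1-HIT | VC [11]
  [9] addr=0xb6 blk=11 s=1: VC-HIT | VC [5]
  [10] addr=0x70 blk=7 s=1: MISS | VC [5, 11]

OUTCOME = VC-HIT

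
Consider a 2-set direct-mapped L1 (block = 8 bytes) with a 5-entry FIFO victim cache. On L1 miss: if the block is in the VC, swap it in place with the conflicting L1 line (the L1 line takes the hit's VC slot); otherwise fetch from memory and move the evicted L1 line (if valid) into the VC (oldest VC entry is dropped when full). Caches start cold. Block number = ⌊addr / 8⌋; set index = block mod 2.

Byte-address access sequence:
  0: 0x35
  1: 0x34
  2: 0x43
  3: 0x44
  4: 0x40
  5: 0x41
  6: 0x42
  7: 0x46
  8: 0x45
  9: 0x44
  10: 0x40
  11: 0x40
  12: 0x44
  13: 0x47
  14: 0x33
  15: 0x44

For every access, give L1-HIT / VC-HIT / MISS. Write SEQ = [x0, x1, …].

SEQ = [MISS, L1-HIT, MISS, L1-HIT, L1-HIT, L1-HIT, L1-HIT, L1-HIT, L1-HIT, L1-HIT, L1-HIT, L1-HIT, L1-HIT, L1-HIT, VC-HIT, VC-HIT]

#0 0x35→b6/s0 MISS; vc=[]
#1 0x34→b6/s0 L1-HIT; vc=[]
#2 0x43→b8/s0 MISS; vc=[6]
#3 0x44→b8/s0 L1-HIT; vc=[6]
#4 0x40→b8/s0 L1-HIT; vc=[6]
#5 0x41→b8/s0 L1-HIT; vc=[6]
#6 0x42→b8/s0 L1-HIT; vc=[6]
#7 0x46→b8/s0 L1-HIT; vc=[6]
#8 0x45→b8/s0 L1-HIT; vc=[6]
#9 0x44→b8/s0 L1-HIT; vc=[6]
#10 0x40→b8/s0 L1-HIT; vc=[6]
#11 0x40→b8/s0 L1-HIT; vc=[6]
#12 0x44→b8/s0 L1-HIT; vc=[6]
#13 0x47→b8/s0 L1-HIT; vc=[6]
#14 0x33→b6/s0 VC-HIT; vc=[8]
#15 0x44→b8/s0 VC-HIT; vc=[6]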